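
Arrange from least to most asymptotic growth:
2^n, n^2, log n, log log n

Ordered by growth rate: log log n < log n < n^2 < 2^n.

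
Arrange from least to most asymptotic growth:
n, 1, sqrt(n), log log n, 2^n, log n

Ordered by growth rate: 1 < log log n < log n < sqrt(n) < n < 2^n.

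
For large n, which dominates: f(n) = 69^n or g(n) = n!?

g(n) = n! grows faster: n!/69^n -> infinity by Stirling.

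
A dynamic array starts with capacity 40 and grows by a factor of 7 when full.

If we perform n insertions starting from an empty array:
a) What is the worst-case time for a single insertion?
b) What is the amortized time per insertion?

(a) Worst-case single insertion: O(n) -- when the array is full at capacity c, the resize copies all c elements, and c can be Theta(n).
(b) Resizes happen at sizes 40, 280, 1960, ... Total copy cost for n insertions: 40 + 280 + ... = O(n) (geometric series with ratio 1/7). Amortized cost per insertion: O(n)/n = O(1).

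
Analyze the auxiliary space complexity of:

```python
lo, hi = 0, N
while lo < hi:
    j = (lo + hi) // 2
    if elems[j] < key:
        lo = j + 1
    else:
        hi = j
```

Space complexity: O(1).
Only a constant amount of auxiliary storage is used; nothing grows with n.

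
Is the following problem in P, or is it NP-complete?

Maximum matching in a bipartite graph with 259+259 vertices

This problem is in P: Hopcroft-Karp runs in O(E sqrt(V)).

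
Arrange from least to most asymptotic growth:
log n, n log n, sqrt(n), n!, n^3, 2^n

Ordered by growth rate: log n < sqrt(n) < n log n < n^3 < 2^n < n!.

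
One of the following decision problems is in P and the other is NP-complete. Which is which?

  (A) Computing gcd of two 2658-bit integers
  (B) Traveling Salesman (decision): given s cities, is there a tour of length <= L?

(A) is P: the Euclidean algorithm runs in polynomial time in the bit-length.
(B) is NP-complete: reduces from Hamiltonian Cycle.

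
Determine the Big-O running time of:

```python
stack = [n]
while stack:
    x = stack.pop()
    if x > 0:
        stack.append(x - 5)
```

Time complexity: O(n).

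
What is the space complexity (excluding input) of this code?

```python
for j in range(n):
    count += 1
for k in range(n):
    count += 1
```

Space complexity: O(1).
Only a constant amount of auxiliary storage is used; nothing grows with n.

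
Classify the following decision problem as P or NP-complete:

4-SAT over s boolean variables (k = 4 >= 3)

This problem is NP-complete: 3-SAT is NP-complete (Cook-Levin); k-SAT for k>=3 reduces from 3-SAT.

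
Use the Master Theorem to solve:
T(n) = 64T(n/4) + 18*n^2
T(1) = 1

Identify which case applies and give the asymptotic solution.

a=64, b=4, f(n)=18*n^2.
log_4(64) = 3 > 2.
Since f(n) = O(n^2) is polynomially smaller than n^3, Case 1 applies.
T(n) = Theta(n^3).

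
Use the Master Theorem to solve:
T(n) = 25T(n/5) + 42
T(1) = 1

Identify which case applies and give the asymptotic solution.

a=25, b=5, f(n)=42.
log_5(25) = 2 > 0.
Since f(n) = O(n^0) is polynomially smaller than n^2, Case 1 applies.
T(n) = Theta(n^2).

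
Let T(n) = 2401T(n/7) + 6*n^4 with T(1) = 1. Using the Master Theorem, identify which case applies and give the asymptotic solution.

a=2401, b=7, f(n)=6*n^4.
log_7(2401) = 4, so n^(log_b(a)) = n^4.
f(n) = Theta(n^4), so Case 2 applies.
T(n) = Theta(n^4 log n).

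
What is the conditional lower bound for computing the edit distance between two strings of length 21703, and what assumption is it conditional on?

Under SETH (the Strong Exponential Time Hypothesis), edit distance on length-21703 strings cannot be computed in O(n^(2-epsilon)) time for any epsilon > 0 (Backurs-Indyk). The reduction is from CNF-SAT via the orthogonal vectors problem.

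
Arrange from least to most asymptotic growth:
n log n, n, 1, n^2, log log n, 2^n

Ordered by growth rate: 1 < log log n < n < n log n < n^2 < 2^n.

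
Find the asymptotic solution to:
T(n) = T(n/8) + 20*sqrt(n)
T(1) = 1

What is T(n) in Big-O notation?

Each level contributes sqrt(n/8^k). Geometric series with ratio 1/sqrt(8) < 1 sums to O(sqrt(n)).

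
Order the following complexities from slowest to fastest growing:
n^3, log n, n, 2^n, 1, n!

Ordered by growth rate: 1 < log n < n < n^3 < 2^n < n!.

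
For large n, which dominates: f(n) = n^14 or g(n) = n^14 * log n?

g(n) = n^14 * log n grows faster: extra log n factor -> infinity.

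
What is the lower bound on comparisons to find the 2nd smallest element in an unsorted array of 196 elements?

Finding the 2nd smallest of 196 elements requires Omega(n) comparisons. Every element must participate in at least one comparison; otherwise it could be the 2nd smallest.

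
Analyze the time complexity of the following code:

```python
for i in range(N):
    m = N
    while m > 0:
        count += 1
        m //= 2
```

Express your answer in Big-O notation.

Time complexity: O(n log n).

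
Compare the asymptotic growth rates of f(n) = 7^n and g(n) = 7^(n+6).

f(n) = 7^n and g(n) = 7^(n+6) are Theta of each other: 7^(n+6) = 7^6 * 7^n = Theta(7^n).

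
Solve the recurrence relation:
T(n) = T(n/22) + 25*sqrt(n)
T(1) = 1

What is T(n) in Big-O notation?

Each level contributes sqrt(n/22^k). Geometric series with ratio 1/sqrt(22) < 1 sums to O(sqrt(n)).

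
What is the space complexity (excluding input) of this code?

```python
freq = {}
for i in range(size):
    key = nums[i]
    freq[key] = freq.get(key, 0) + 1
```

Space complexity: O(n).
Auxiliary storage grows linearly with the input size n in the worst case.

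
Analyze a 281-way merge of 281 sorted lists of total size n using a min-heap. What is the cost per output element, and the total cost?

Maintain a min-heap of size 281 holding the current head of each list. Each output step does one extract-min (O(log 281)) and one insert of that list's next element (O(log 281)). Each of the n elements passes through the heap exactly once, so the total cost is O(n log 281), i.e. O(log 281) per output element.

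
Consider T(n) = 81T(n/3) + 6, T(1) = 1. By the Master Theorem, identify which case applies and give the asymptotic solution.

a=81, b=3, f(n)=6.
log_3(81) = 4 > 0.
Since f(n) = O(n^0) is polynomially smaller than n^4, Case 1 applies.
T(n) = Theta(n^4).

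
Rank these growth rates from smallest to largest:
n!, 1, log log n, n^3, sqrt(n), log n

Ordered by growth rate: 1 < log log n < log n < sqrt(n) < n^3 < n!.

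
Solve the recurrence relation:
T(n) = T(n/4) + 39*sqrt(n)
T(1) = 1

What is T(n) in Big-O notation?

Each level contributes sqrt(n/4^k). Geometric series with ratio 1/sqrt(4) < 1 sums to O(sqrt(n)).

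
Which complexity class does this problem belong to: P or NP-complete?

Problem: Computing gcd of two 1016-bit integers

This problem is in P: the Euclidean algorithm runs in polynomial time in the bit-length.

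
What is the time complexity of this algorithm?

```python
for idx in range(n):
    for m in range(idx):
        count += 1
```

Time complexity: O(n^2).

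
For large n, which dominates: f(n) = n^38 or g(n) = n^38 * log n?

g(n) = n^38 * log n grows faster: extra log n factor -> infinity.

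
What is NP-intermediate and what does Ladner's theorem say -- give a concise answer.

NP-intermediate problems are in NP but neither in P nor NP-complete (assuming P != NP). Ladner's theorem proves such problems exist if P != NP. Graph isomorphism and integer factoring are candidate NP-intermediate problems -- no polynomial algorithm is known, but no NP-completeness proof exists either.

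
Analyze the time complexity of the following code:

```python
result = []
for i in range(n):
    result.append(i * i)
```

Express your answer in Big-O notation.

Time complexity: O(n).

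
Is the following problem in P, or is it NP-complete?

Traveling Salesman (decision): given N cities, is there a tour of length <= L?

This problem is NP-complete: reduces from Hamiltonian Cycle.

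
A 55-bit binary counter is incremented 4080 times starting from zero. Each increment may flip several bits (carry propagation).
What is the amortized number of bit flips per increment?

Bit i flips on every 2^i-th increment, so over 4080 increments bit i flips floor(4080/2^i) times. Summing over i: total flips < 2 * 4080. Amortized: < 2 = O(1) per increment.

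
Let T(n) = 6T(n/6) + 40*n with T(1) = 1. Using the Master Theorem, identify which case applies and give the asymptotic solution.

a=6, b=6, f(n)=40*n.
log_6(6) = 1, so n^(log_b(a)) = n.
f(n) = Theta(n), so Case 2 applies.
T(n) = Theta(n log n).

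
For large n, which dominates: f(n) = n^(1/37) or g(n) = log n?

f(n) = n^(1/37) grows faster: any positive power of n dominates log n.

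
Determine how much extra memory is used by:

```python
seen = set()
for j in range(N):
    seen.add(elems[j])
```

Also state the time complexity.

Space complexity: O(n).
Auxiliary storage grows linearly with the input size n in the worst case.
Time complexity: O(n).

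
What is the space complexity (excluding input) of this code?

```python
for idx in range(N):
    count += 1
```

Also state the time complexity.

Space complexity: O(1).
Only a constant amount of auxiliary storage is used; nothing grows with n.
Time complexity: O(n).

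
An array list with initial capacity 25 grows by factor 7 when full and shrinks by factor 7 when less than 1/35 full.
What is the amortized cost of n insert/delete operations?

Using potential function Phi = |7*size - capacity|. Resizing costs are offset by potential release. Amortized O(1) per operation.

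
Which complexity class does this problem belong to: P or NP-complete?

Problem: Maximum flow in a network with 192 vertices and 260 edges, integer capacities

This problem is in P: Edmonds-Karp / push-relabel run in polynomial time.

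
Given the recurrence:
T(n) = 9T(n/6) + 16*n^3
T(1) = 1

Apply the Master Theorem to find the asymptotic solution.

a=9, b=6, f(n)=16*n^3. log_6(9) = 1.226 < 3. Case 3: T(n) = O(n^3).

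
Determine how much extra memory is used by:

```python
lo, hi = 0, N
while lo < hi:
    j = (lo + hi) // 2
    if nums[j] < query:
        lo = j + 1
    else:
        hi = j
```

Space complexity: O(1).
Only a constant amount of auxiliary storage is used; nothing grows with n.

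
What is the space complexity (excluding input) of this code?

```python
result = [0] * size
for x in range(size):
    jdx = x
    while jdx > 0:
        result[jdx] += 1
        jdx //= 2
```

Space complexity: O(n).
Auxiliary storage grows linearly with the input size n in the worst case.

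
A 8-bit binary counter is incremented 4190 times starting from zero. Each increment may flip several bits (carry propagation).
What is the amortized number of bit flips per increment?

Bit i flips on every 2^i-th increment, so over 4190 increments bit i flips floor(4190/2^i) times. Summing over i: total flips < 2 * 4190. Amortized: < 2 = O(1) per increment.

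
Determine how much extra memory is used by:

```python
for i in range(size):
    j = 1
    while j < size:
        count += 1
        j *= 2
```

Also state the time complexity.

Space complexity: O(1).
Only a constant amount of auxiliary storage is used; nothing grows with n.
Time complexity: O(n log n).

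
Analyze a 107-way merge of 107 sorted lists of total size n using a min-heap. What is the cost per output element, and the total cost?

Maintain a min-heap of size 107 holding the current head of each list. Each output step does one extract-min (O(log 107)) and one insert of that list's next element (O(log 107)). Each of the n elements passes through the heap exactly once, so the total cost is O(n log 107), i.e. O(log 107) per output element.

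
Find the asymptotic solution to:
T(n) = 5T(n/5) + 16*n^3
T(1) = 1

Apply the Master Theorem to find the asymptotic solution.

a=5, b=5, f(n)=16*n^3. log_5(5) = 1 < 3. Case 3: T(n) = O(n^3).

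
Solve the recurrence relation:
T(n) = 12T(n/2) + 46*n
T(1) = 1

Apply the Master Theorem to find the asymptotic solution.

a=12, b=2, f(n)=46*n. log_2(12) = 3.585. Case 1 of Master Theorem: T(n) = O(n^3.585).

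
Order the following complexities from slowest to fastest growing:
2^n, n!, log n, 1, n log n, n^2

Ordered by growth rate: 1 < log n < n log n < n^2 < 2^n < n!.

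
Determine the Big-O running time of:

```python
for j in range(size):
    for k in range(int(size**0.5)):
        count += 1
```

Time complexity: O(n * sqrt(n)).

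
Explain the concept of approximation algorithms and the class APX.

An approximation algorithm finds solutions within a guaranteed factor of optimal in polynomial time. APX is the class of optimization problems with constant-factor polynomial-time approximation algorithms. Vertex Cover is in APX (2-approximation). Unless P = NP, TSP has no constant-factor approximation, but Metric TSP has a 3/2-approximation.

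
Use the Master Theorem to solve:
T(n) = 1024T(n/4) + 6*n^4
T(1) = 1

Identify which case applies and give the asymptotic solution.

a=1024, b=4, f(n)=6*n^4.
log_4(1024) = 5 > 4.
Since f(n) = O(n^4) is polynomially smaller than n^5, Case 1 applies.
T(n) = Theta(n^5).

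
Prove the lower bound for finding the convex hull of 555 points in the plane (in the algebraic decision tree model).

Reduction from sorting: given 555 numbers x_1,...,x_{555}, map x_i to the point (x_i, x_i^2) on the parabola y = x^2. All points are on the convex hull, and walking the hull gives them in sorted x-order. Since sorting requires Omega(n log n), so does planar convex hull.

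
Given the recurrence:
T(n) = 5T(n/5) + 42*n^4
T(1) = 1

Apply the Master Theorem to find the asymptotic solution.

a=5, b=5, f(n)=42*n^4. log_5(5) = 1 < 4. Case 3: T(n) = O(n^4).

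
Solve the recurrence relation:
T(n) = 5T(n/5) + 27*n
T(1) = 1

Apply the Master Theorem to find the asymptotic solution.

a=5, b=5, f(n)=27*n. log_5(5) = 1. Case 2: T(n) = O(n log n).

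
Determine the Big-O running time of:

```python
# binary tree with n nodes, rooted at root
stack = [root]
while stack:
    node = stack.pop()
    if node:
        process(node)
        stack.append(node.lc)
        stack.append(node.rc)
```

Time complexity: O(n).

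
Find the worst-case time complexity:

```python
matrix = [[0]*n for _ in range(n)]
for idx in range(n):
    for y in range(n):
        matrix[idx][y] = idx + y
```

Time complexity: O(n^2).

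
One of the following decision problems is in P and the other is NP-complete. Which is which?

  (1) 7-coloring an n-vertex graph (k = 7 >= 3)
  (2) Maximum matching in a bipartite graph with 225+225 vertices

(1) is NP-complete: graph k-coloring for k>=3 is NP-complete by reduction from 3-SAT.
(2) is P: Hopcroft-Karp runs in O(E sqrt(V)).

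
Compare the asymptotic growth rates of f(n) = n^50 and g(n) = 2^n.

g(n) = 2^n grows faster: any exponential with base > 1 dominates every polynomial.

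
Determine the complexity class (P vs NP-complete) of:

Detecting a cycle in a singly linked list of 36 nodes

This problem is in P: Floyd's tortoise-and-hare runs in O(n) time, O(1) space.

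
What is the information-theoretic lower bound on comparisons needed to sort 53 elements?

There are 53! = 4274883284060025564298013753389399649690343788366813724672000000000000 possible orderings. Each comparison gives 1 bit. We need at least ceil(log_2(4274883284060025564298013753389399649690343788366813724672000000000000)) = 232 comparisons.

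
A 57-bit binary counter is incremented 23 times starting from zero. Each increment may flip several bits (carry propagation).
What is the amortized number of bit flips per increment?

Bit i flips on every 2^i-th increment, so over 23 increments bit i flips floor(23/2^i) times. Summing over i: total flips < 2 * 23. Amortized: < 2 = O(1) per increment.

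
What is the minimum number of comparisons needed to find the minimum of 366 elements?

Finding the minimum requires 365 comparisons, identical reasoning to finding the maximum. Each comparison eliminates one candidate.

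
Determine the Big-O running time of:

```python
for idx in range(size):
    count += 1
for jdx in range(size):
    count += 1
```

Time complexity: O(n).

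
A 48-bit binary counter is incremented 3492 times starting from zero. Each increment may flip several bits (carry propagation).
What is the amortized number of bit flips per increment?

Bit i flips on every 2^i-th increment, so over 3492 increments bit i flips floor(3492/2^i) times. Summing over i: total flips < 2 * 3492. Amortized: < 2 = O(1) per increment.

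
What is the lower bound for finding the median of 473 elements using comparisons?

To find the median of 473 elements, every element must be compared at least once, so the lower bound is Omega(n). The BFPRT algorithm achieves O(n), making this tight.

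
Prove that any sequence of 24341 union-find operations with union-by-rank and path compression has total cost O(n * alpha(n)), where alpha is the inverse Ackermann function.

Using Tarjan's analysis with rank-based potential function. Union-by-rank keeps tree height O(log n). Path compression flattens paths during find. For n = 24341 operations, total cost is O(n * alpha(n)), effectively O(n) since alpha grows incredibly slowly.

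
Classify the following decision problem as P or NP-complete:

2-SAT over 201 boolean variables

This problem is in P: 2-SAT is solvable in linear time via implication-graph SCCs.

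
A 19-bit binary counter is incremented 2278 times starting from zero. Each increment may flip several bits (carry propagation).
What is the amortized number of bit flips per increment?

Bit i flips on every 2^i-th increment, so over 2278 increments bit i flips floor(2278/2^i) times. Summing over i: total flips < 2 * 2278. Amortized: < 2 = O(1) per increment.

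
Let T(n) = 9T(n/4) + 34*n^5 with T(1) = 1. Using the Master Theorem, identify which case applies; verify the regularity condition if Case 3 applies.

a=9, b=4, f(n)=34*n^5.
log_4(9) = 1.585 < 5.
f(n) = Omega(n^(1.585+epsilon)) for some epsilon > 0, so Case 3 is the candidate.
Regularity: a*f(n/b) = 9*34*(n/4)^5 = (9/1024)*34*n^5 <= c*f(n) with c = 9/1024 < 1. Satisfied.
Case 3: T(n) = Theta(n^5).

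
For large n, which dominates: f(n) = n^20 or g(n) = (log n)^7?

f(n) = n^20 grows faster: any positive polynomial dominates any polylog.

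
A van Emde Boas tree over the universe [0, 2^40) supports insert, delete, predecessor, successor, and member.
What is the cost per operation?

vEB recursively partitions [0, 1099511627776) into sqrt(u) clusters of size sqrt(u). Each operation recurses into either one cluster or the summary, never both: T(u) = T(sqrt(u)) + O(1) => T(u) = O(log log u) = O(log 40). This is worst-case, not just amortized.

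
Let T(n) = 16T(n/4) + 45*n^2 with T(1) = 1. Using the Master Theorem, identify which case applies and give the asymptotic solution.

a=16, b=4, f(n)=45*n^2.
log_4(16) = 2, so n^(log_b(a)) = n^2.
f(n) = Theta(n^2), so Case 2 applies.
T(n) = Theta(n^2 log n).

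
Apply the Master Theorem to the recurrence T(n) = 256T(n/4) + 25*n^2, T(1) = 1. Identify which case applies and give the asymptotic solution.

a=256, b=4, f(n)=25*n^2.
log_4(256) = 4 > 2.
Since f(n) = O(n^2) is polynomially smaller than n^4, Case 1 applies.
T(n) = Theta(n^4).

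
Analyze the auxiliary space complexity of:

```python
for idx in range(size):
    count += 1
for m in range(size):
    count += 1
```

Space complexity: O(1).
Only a constant amount of auxiliary storage is used; nothing grows with n.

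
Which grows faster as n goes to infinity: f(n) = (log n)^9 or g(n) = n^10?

g(n) = n^10 grows faster: any positive polynomial dominates any polylog.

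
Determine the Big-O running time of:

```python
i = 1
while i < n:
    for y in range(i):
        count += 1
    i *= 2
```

Time complexity: O(n).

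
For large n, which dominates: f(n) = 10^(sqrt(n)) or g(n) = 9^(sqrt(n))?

f(n) = 10^(sqrt(n)) grows faster: ratio is (10/9)^(sqrt(n)) -> infinity since 10/9 > 1.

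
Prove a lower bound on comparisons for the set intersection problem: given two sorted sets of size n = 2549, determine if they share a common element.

For two sorted arrays of size n = 2549, any correct algorithm must examine Omega(n) elements. If fewer are examined, an adversary places a common element in an unexamined gap. A merge-based scan achieves O(n), so the bound is tight.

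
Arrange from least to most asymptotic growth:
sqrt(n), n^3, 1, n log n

Ordered by growth rate: 1 < sqrt(n) < n log n < n^3.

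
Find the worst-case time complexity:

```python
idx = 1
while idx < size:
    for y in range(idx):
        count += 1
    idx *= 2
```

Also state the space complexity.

Time complexity: O(n).
Space complexity: O(1).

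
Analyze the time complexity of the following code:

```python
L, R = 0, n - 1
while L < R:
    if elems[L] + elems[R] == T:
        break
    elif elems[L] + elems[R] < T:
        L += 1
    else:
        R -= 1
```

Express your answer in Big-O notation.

Time complexity: O(n).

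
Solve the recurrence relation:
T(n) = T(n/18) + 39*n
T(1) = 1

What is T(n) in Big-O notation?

Geometric series: 39*n*(1 + 1/18 + 1/18^2 + ...) = O(n). T(n) = O(n).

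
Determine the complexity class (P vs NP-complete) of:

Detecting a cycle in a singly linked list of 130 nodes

This problem is in P: Floyd's tortoise-and-hare runs in O(n) time, O(1) space.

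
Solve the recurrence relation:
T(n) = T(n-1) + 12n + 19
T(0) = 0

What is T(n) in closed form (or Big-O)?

Dominant term in sum is 12*sum(i, i=1..n) = 12*n*(n+1)/2 = O(n^2).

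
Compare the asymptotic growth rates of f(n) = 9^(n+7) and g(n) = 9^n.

f(n) = 9^(n+7) and g(n) = 9^n are Theta of each other: 9^(n+7) = 9^7 * 9^n = Theta(9^n).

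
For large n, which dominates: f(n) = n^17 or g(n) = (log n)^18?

f(n) = n^17 grows faster: any positive polynomial dominates any polylog.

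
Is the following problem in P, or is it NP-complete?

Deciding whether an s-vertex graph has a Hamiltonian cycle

This problem is NP-complete: one of Karp's 21 NP-complete problems.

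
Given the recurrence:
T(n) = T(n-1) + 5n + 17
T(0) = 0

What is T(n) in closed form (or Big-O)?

Dominant term in sum is 5*sum(i, i=1..n) = 5*n*(n+1)/2 = O(n^2).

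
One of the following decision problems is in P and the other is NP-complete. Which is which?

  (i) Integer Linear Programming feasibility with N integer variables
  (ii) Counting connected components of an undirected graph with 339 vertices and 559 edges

(i) is NP-complete: ILP feasibility is NP-complete (LP relaxation is in P).
(ii) is P: BFS/DFS visits each vertex and edge once: O(V+E).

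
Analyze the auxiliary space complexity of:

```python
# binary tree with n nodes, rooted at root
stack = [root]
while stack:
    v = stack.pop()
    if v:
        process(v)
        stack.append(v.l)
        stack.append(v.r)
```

Space complexity: O(n).
Auxiliary storage grows linearly with the input size n in the worst case.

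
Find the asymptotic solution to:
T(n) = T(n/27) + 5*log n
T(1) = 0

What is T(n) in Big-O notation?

Each of the log_27(n) levels adds O(log n). T(n) = O(log^2 n).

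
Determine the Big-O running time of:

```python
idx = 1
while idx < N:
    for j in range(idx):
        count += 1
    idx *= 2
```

Time complexity: O(n).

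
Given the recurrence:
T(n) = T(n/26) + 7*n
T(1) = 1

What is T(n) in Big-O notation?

Geometric series: 7*n*(1 + 1/26 + 1/26^2 + ...) = O(n). T(n) = O(n).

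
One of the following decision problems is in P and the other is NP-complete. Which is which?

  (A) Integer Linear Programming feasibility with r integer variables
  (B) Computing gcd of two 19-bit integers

(A) is NP-complete: ILP feasibility is NP-complete (LP relaxation is in P).
(B) is P: the Euclidean algorithm runs in polynomial time in the bit-length.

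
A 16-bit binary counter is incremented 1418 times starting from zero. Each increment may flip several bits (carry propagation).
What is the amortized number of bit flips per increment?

Bit i flips on every 2^i-th increment, so over 1418 increments bit i flips floor(1418/2^i) times. Summing over i: total flips < 2 * 1418. Amortized: < 2 = O(1) per increment.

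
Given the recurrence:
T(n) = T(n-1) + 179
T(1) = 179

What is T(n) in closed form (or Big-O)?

Unrolling: T(n) = T(n-1) + 179 = T(n-2) + 2*179 = ... = T(1) + (n-1)*179 = 179 + (n-1)*179 = 179n.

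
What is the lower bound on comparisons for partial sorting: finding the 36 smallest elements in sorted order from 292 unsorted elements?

Finding 36 smallest of 292 in sorted order: Omega(292) to identify the 36 smallest, plus Omega(36 log 36) to sort them. Total: Omega(n + k log k).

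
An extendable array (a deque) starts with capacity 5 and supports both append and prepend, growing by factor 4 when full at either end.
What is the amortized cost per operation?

Growth at either end copies all elements; capacities form a geometric sequence with ratio 4, so total copy cost over n operations is O(n) (two geometric series). Amortized O(1).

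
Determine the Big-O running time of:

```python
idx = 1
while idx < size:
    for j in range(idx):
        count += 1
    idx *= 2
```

Time complexity: O(n).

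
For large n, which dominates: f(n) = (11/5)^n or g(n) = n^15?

f(n) = (11/5)^n grows faster: (11/5)^n is exponential with base 11/5 > 1, dominating every polynomial.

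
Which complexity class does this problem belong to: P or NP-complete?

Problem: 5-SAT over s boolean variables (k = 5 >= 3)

This problem is NP-complete: 3-SAT is NP-complete (Cook-Levin); k-SAT for k>=3 reduces from 3-SAT.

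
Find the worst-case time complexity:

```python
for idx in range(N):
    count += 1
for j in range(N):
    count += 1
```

Time complexity: O(n).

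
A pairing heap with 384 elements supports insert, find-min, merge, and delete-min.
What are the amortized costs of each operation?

Pairing heaps are self-adjusting heap-ordered trees. Insert and merge link two roots: O(1). Find-min reads the root: O(1). Delete-min removes the root, then pairs children in two passes; amortized cost is O(log 384) = O(log n).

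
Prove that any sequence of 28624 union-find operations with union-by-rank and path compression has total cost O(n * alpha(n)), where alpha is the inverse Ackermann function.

Using Tarjan's analysis with rank-based potential function. Union-by-rank keeps tree height O(log n). Path compression flattens paths during find. For n = 28624 operations, total cost is O(n * alpha(n)), effectively O(n) since alpha grows incredibly slowly.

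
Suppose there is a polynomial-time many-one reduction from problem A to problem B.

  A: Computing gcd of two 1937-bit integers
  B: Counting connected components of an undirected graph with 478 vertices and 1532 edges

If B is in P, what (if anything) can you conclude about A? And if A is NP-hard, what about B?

A poly-time reduction A <=_p B means any A-instance can be transformed to a B-instance in poly time.
If B is in P: compose the reduction with B's poly-time algorithm to solve A in poly time, so A is in P.
If A is NP-hard: every NP problem reduces to A, which reduces to B; composing reductions, every NP problem reduces to B, so B is NP-hard.
(Here in fact A is P and B is P.)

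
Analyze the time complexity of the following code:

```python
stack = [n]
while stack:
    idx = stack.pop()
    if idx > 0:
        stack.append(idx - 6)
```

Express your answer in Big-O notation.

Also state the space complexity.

Time complexity: O(n).
Space complexity: O(1).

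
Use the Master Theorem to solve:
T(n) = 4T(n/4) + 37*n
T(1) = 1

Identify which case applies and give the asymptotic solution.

a=4, b=4, f(n)=37*n.
log_4(4) = 1, so n^(log_b(a)) = n.
f(n) = Theta(n), so Case 2 applies.
T(n) = Theta(n log n).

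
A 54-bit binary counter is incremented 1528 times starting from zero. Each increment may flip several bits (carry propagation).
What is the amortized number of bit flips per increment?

Bit i flips on every 2^i-th increment, so over 1528 increments bit i flips floor(1528/2^i) times. Summing over i: total flips < 2 * 1528. Amortized: < 2 = O(1) per increment.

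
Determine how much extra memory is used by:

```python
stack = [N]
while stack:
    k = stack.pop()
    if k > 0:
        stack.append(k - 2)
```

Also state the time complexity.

Space complexity: O(1).
Only a constant amount of auxiliary storage is used; nothing grows with n.
Time complexity: O(n).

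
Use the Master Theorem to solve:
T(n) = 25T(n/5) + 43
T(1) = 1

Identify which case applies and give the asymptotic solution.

a=25, b=5, f(n)=43.
log_5(25) = 2 > 0.
Since f(n) = O(n^0) is polynomially smaller than n^2, Case 1 applies.
T(n) = Theta(n^2).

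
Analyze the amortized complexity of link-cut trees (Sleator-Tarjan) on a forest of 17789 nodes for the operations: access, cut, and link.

Link-cut trees represent the forest using splay trees over preferred paths. With potential Phi = sum over nodes of log(size of virtual subtree), each access on 17789 nodes is O(log 17789) = O(log n) amortized by the splay-tree access lemma. Cut and link are O(1) plus one access.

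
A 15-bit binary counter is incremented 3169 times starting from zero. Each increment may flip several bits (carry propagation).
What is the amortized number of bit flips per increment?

Bit i flips on every 2^i-th increment, so over 3169 increments bit i flips floor(3169/2^i) times. Summing over i: total flips < 2 * 3169. Amortized: < 2 = O(1) per increment.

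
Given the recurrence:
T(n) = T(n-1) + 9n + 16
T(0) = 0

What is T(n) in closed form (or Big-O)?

Dominant term in sum is 9*sum(i, i=1..n) = 9*n*(n+1)/2 = O(n^2).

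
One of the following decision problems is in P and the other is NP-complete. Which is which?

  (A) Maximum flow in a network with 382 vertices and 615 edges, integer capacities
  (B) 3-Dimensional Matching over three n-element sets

(A) is P: Edmonds-Karp / push-relabel run in polynomial time.
(B) is NP-complete: one of Karp's 21 NP-complete problems.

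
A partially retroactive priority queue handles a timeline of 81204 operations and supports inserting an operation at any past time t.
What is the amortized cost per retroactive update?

Partially retroactive priority queues (Demaine-Iacono-Langerman) allow updates at past times with queries only at the present. With a balanced BST over the m = 81204 timeline events tracking bridges, each retroactive insert or delete is O(log m) amortized.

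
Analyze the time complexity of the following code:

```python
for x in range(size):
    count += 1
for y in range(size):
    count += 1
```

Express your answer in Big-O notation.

Time complexity: O(n).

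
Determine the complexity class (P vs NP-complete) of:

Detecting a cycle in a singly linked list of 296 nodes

This problem is in P: Floyd's tortoise-and-hare runs in O(n) time, O(1) space.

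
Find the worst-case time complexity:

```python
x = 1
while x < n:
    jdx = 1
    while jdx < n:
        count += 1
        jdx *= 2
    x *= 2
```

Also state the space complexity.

Time complexity: O(log^2 n).
Space complexity: O(1).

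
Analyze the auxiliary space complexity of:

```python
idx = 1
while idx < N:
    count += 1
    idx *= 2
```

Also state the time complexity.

Space complexity: O(1).
Only a constant amount of auxiliary storage is used; nothing grows with n.
Time complexity: O(log n).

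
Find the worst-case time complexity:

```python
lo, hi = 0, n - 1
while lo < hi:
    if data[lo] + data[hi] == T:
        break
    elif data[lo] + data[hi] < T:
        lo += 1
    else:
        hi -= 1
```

Time complexity: O(n).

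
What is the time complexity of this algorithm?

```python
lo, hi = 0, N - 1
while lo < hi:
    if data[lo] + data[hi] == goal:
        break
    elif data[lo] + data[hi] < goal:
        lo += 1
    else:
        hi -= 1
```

Time complexity: O(n).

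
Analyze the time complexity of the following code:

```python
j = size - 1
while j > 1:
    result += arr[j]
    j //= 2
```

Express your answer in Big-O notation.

Time complexity: O(log n).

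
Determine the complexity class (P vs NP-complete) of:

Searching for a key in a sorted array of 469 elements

This problem is in P: binary search runs in O(log n).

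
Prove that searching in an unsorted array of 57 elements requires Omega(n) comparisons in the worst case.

An adversary can always place the target in the last position checked. Until all 57 positions are examined, the target might be in any unchecked position. Therefore 57 comparisons are necessary.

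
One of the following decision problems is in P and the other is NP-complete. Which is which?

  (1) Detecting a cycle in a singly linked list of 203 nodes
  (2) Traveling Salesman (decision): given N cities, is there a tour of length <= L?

(1) is P: Floyd's tortoise-and-hare runs in O(n) time, O(1) space.
(2) is NP-complete: reduces from Hamiltonian Cycle.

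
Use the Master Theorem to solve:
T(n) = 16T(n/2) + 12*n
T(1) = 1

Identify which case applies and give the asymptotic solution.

a=16, b=2, f(n)=12*n.
log_2(16) = 4 > 1.
Since f(n) = O(n^1) is polynomially smaller than n^4, Case 1 applies.
T(n) = Theta(n^4).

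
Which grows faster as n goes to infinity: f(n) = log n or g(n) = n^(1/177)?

g(n) = n^(1/177) grows faster: any positive power of n dominates log n.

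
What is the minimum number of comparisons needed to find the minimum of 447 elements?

Finding the minimum requires 446 comparisons, identical reasoning to finding the maximum. Each comparison eliminates one candidate.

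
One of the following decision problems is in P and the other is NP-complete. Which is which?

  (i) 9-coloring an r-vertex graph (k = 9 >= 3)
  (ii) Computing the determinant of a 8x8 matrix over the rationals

(i) is NP-complete: graph k-coloring for k>=3 is NP-complete by reduction from 3-SAT.
(ii) is P: Gaussian elimination runs in O(n^3).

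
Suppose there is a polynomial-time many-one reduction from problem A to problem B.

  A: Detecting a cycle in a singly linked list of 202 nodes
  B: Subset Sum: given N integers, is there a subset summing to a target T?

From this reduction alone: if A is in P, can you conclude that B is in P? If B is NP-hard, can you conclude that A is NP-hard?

A poly-time reduction A <=_p B transfers tractability DOWN (B easy => A easy) and hardness UP (A hard => B hard), not the reverse.
From A in P, the reduction alone does NOT give B in P: any problem in P trivially reduces to SAT, yet SAT is not known to be in P.
From B NP-hard, the reduction alone does NOT give A NP-hard: again, easy problems reduce to hard ones.
(Here in fact A is P and B is NP-complete.)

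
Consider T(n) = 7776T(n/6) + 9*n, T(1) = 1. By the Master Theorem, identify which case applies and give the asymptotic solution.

a=7776, b=6, f(n)=9*n.
log_6(7776) = 5 > 1.
Since f(n) = O(n^1) is polynomially smaller than n^5, Case 1 applies.
T(n) = Theta(n^5).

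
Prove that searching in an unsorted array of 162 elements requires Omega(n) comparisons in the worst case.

An adversary can always place the target in the last position checked. Until all 162 positions are examined, the target might be in any unchecked position. Therefore 162 comparisons are necessary.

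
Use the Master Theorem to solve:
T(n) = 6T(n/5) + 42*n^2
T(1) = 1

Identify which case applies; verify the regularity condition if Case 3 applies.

a=6, b=5, f(n)=42*n^2.
log_5(6) = 1.113 < 2.
f(n) = Omega(n^(1.113+epsilon)) for some epsilon > 0, so Case 3 is the candidate.
Regularity: a*f(n/b) = 6*42*(n/5)^2 = (6/25)*42*n^2 <= c*f(n) with c = 6/25 < 1. Satisfied.
Case 3: T(n) = Theta(n^2).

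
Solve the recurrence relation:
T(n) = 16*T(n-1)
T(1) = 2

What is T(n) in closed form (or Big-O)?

Each step multiplies by 16. T(n) = T(1)*16^(n-1) = 2*16^(n-1).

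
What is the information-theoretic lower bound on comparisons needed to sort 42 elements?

There are 42! = 1405006117752879898543142606244511569936384000000000 possible orderings. Each comparison gives 1 bit. We need at least ceil(log_2(1405006117752879898543142606244511569936384000000000)) = 170 comparisons.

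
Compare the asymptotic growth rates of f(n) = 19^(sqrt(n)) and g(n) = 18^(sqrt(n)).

f(n) = 19^(sqrt(n)) grows faster: ratio is (19/18)^(sqrt(n)) -> infinity since 19/18 > 1.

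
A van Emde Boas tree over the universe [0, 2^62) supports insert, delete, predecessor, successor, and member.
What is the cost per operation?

vEB recursively partitions [0, 4611686018427387904) into sqrt(u) clusters of size sqrt(u). Each operation recurses into either one cluster or the summary, never both: T(u) = T(sqrt(u)) + O(1) => T(u) = O(log log u) = O(log 62). This is worst-case, not just amortized.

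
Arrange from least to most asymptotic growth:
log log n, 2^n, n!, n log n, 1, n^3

Ordered by growth rate: 1 < log log n < n log n < n^3 < 2^n < n!.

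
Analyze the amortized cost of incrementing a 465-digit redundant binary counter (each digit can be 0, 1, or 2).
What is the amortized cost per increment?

A redundant counter on 465 digits allows digit values 0, 1, 2. Increment adds 1 to the least significant digit and carries any 2 to a 0 plus +1 on the next digit. With potential Phi = (number of 2-digits), each increment does O(1) actual work plus a chain of carries, each of which decreases Phi by 1. Amortized O(1).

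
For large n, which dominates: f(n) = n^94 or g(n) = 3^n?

g(n) = 3^n grows faster: any exponential with base > 1 dominates every polynomial.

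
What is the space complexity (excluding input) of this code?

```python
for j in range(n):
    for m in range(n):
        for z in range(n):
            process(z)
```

Space complexity: O(1).
Only a constant amount of auxiliary storage is used; nothing grows with n.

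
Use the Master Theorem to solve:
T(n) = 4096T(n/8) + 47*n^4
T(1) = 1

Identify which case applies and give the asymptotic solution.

a=4096, b=8, f(n)=47*n^4.
log_8(4096) = 4, so n^(log_b(a)) = n^4.
f(n) = Theta(n^4), so Case 2 applies.
T(n) = Theta(n^4 log n).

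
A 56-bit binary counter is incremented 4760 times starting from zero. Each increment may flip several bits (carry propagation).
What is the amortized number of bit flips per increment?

Bit i flips on every 2^i-th increment, so over 4760 increments bit i flips floor(4760/2^i) times. Summing over i: total flips < 2 * 4760. Amortized: < 2 = O(1) per increment.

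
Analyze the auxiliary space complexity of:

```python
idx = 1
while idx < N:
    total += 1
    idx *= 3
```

Space complexity: O(1).
Only a constant amount of auxiliary storage is used; nothing grows with n.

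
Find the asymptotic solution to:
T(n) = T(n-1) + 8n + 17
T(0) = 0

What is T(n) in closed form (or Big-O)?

Dominant term in sum is 8*sum(i, i=1..n) = 8*n*(n+1)/2 = O(n^2).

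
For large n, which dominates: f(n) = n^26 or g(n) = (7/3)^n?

g(n) = (7/3)^n grows faster: (7/3)^n is exponential with base 7/3 > 1, dominating every polynomial.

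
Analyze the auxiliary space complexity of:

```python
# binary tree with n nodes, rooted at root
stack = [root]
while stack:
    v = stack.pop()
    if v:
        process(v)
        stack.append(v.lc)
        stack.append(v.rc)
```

Space complexity: O(n).
Auxiliary storage grows linearly with the input size n in the worst case.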